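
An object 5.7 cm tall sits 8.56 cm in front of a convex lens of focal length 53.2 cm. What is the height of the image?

1/d_i = 1/f − 1/d_o = 1/(53.20) − 1/(8.56) = -0.09803, so d_i = -10.20 cm.
m = −d_i/d_o = +1.192.
|h_i| = |m|·h_o = 1.192 × 5.7 = 6.79 cm. The image is virtual, upright and enlarged, on the same side as the object.

6.79 cm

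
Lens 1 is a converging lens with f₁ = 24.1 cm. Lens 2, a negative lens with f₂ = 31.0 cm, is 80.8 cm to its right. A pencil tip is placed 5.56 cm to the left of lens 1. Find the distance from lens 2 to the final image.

22.9 cm

Lens 1: 1/d_i1 = 1/f₁ − 1/d_o1 = 1/(24.1) − 1/(5.56) = -0.1384, so d_i1 = -7.227 cm.
The intermediate image is 7.227 cm to the left of lens 1 (virtual), which is 80.8 − (-7.227) = 88.03 cm to the left of lens 2, so d_o2 = +88.03 cm.
Lens 2 is diverging, so f₂ = −31.0 cm.
Lens 2: 1/d_i2 = 1/f₂ − 1/d_o2 = 1/(-31.0) − 1/(88.03) = -0.04362, so d_i2 = -22.9 cm.
The final image is virtual, 22.9 cm to the left of lens 2 (overall magnification ≈ 0.34).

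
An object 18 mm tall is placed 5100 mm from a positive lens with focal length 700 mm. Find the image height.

1/d_i = 1/f − 1/d_o = 1/(700.0) − 1/(5100) = 0.001232, so d_i = 811.4 mm.
m = −d_i/d_o = -0.1591.
|h_i| = |m|·h_o = 0.1591 × 18 = 2.86 mm. The image is real, inverted and reduced, on the far side of the lens.

2.86 mm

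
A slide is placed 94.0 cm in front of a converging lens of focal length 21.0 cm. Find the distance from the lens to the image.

27.0 cm

Thin-lens equation: 1/q = 1/f − 1/p = 1/(21.00) − 1/(94.0) = 0.04762 − 0.01064 = 0.03698, so q = 27.0 cm.
The image is real, inverted and reduced, on the far side of the lens.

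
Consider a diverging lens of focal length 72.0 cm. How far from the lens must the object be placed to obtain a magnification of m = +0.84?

For a diverging lens, f = -72.0 cm.
m = −d_i/d_o ⇒ d_i = −m·d_o.
1/f = 1/d_o + 1/d_i = 1/d_o − 1/(m·d_o) = (1 − 1/m)/d_o, so d_o = f(1 − 1/m) = (-72.00)(1 − 1/(+0.84)) = 13.7 cm.

13.7 cm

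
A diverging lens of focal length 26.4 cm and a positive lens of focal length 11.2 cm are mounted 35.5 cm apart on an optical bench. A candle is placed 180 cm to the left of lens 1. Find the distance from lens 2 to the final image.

Lens 1 is diverging, so f₁ = −26.4 cm.
Lens 1: 1/d_i1 = 1/f₁ − 1/d_o1 = 1/(-26.4) − 1/(180) = -0.04343, so d_i1 = -23.02 cm.
The intermediate image is 23.02 cm to the left of lens 1 (virtual), which is 35.5 − (-23.02) = 58.52 cm to the left of lens 2, so d_o2 = +58.52 cm.
Lens 2: 1/d_i2 = 1/f₂ − 1/d_o2 = 1/(11.2) − 1/(58.52) = 0.07220, so d_i2 = 13.9 cm.
The final image is real, 13.9 cm to the right of lens 2 (overall magnification ≈ -0.030).

13.9 cm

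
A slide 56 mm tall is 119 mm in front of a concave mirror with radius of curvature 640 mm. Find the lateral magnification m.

m = +1.59

f = R/2 = 640/2 = 320.0 mm.
1/d_i = 1/f − 1/d_o = 1/(320.0) − 1/(119) = -0.005278, so d_i = -189.5 mm.
m = −d_i/d_o = −(-189.5)/(119) = +1.59.
The image is virtual, upright and enlarged, behind the mirror.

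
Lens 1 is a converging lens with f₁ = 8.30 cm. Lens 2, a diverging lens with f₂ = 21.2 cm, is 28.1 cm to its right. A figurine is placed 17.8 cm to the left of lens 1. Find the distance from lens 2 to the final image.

7.88 cm

Lens 1: 1/d_i1 = 1/f₁ − 1/d_o1 = 1/(8.30) − 1/(17.8) = 0.06430, so d_i1 = 15.55 cm.
The intermediate image is 15.55 cm to the right of lens 1, which is 28.1 − (15.55) = 12.55 cm to the left of lens 2, so d_o2 = +12.55 cm.
Lens 2 is diverging, so f₂ = −21.2 cm.
Lens 2: 1/d_i2 = 1/f₂ − 1/d_o2 = 1/(-21.2) − 1/(12.55) = -0.1269, so d_i2 = -7.88 cm.
The final image is virtual, 7.88 cm to the left of lens 2 (overall magnification ≈ -0.55).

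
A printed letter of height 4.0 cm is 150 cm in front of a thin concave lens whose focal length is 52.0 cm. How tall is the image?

1.03 cm

For a concave lens, f = -52.0 cm.
1/d_i = 1/f − 1/d_o = 1/(-52.00) − 1/(150) = -0.02590, so d_i = -38.61 cm.
m = −d_i/d_o = +0.2574.
|h_i| = |m|·h_o = 0.2574 × 4.0 = 1.03 cm. The image is virtual, upright and reduced, on the same side as the object.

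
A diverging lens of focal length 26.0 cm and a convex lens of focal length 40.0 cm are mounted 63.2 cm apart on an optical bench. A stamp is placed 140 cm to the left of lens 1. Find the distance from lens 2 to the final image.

Lens 1 is diverging, so f₁ = −26.0 cm.
Lens 1: 1/d_i1 = 1/f₁ − 1/d_o1 = 1/(-26.0) − 1/(140) = -0.04560, so d_i1 = -21.93 cm.
The intermediate image is 21.93 cm to the left of lens 1 (virtual), which is 63.2 − (-21.93) = 85.13 cm to the left of lens 2, so d_o2 = +85.13 cm.
Lens 2: 1/d_i2 = 1/f₂ − 1/d_o2 = 1/(40.0) − 1/(85.13) = 0.01325, so d_i2 = 75.5 cm.
The final image is real, 75.5 cm to the right of lens 2 (overall magnification ≈ -0.14).

75.5 cm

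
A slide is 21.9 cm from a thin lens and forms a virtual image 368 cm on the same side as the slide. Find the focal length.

f = 23.3 cm (converging)

Virtual image ⇒ d_i = −368 cm.
1/f = 1/d_o + 1/d_i = 1/(21.9) + 1/(-368) = 0.04294, so f = 23.3 cm.
Since f is positive, the thin lens is converging.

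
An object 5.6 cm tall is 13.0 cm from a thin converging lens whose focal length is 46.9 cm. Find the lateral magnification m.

1/d_i = 1/f − 1/d_o = 1/(46.90) − 1/(13.0) = -0.05560, so d_i = -17.99 cm.
m = −d_i/d_o = −(-17.99)/(13.0) = +1.38.
The image is virtual, upright and enlarged, on the same side as the object.

m = +1.38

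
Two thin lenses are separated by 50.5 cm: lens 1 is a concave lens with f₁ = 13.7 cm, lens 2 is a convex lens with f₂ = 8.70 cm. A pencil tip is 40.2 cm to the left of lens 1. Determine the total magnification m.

m = -0.0425

f₁ = −13.7 cm (diverging).
Lens 1: 1/d_i1 = 1/(-13.7) − 1/(40.2) = -0.09787, so d_i1 = -10.22 cm; m₁ = −d_i1/d_o1 = +0.2542.
d_o2 = 50.5 − (-10.22) = 60.72 cm.
Lens 2: 1/d_i2 = 1/(8.70) − 1/(60.72) = 0.09847, so d_i2 = 10.16 cm; m₂ = −d_i2/d_o2 = -0.1672.
m = m₁·m₂ = (+0.2542)(-0.1672) = -0.0425.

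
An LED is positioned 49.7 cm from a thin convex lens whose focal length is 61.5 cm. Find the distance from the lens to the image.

Lens equation: 1/q = 1/f − 1/p = 1/(61.50) − 1/(49.7) = 0.01626 − 0.02012 = -0.003861, so q = -259 cm.
The image is virtual, upright and enlarged, on the same side as the object.

259 cm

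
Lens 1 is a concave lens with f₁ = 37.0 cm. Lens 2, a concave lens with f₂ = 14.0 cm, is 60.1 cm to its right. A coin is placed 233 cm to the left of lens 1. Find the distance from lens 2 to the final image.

Lens 1 is diverging, so f₁ = −37.0 cm.
Lens 1: 1/d_i1 = 1/f₁ − 1/d_o1 = 1/(-37.0) − 1/(233) = -0.03132, so d_i1 = -31.93 cm.
The intermediate image is 31.93 cm to the left of lens 1 (virtual), which is 60.1 − (-31.93) = 92.03 cm to the left of lens 2, so d_o2 = +92.03 cm.
Lens 2 is diverging, so f₂ = −14.0 cm.
Lens 2: 1/d_i2 = 1/f₂ − 1/d_o2 = 1/(-14.0) − 1/(92.03) = -0.08229, so d_i2 = -12.2 cm.
The final image is virtual, 12.2 cm to the left of lens 2 (overall magnification ≈ 0.018).

12.2 cm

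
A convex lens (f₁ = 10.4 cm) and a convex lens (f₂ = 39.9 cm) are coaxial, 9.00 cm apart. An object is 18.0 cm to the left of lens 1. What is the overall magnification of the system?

Lens 1: 1/d_i1 = 1/(10.4) − 1/(18.0) = 0.04060, so d_i1 = 24.63 cm; m₁ = −d_i1/d_o1 = -1.368.
d_o2 = 9.00 − (24.63) = -15.63 cm (virtual object).
Lens 2: 1/d_i2 = 1/(39.9) − 1/(-15.63) = 0.08904, so d_i2 = 11.23 cm; m₂ = −d_i2/d_o2 = +0.7185.
m = m₁·m₂ = (-1.368)(+0.7185) = -0.983.

m = -0.983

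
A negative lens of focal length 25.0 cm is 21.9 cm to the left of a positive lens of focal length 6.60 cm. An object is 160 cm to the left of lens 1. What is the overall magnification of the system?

f₁ = −25.0 cm (diverging).
Lens 1: 1/d_i1 = 1/(-25.0) − 1/(160) = -0.04625, so d_i1 = -21.62 cm; m₁ = −d_i1/d_o1 = +0.1351.
d_o2 = 21.9 − (-21.62) = 43.52 cm.
Lens 2: 1/d_i2 = 1/(6.60) − 1/(43.52) = 0.1285, so d_i2 = 7.780 cm; m₂ = −d_i2/d_o2 = -0.1788.
m = m₁·m₂ = (+0.1351)(-0.1788) = -0.0242.

m = -0.0242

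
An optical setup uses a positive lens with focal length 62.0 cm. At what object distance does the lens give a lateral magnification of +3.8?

m = −d_i/d_o ⇒ d_i = −m·d_o.
1/f = 1/d_o + 1/d_i = 1/d_o − 1/(m·d_o) = (1 − 1/m)/d_o, so d_o = f(1 − 1/m) = (62.00)(1 − 1/(+3.8)) = 45.7 cm.

45.7 cm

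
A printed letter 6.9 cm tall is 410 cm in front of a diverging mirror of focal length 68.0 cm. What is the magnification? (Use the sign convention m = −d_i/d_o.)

m = +0.142

For a diverging mirror, f = -68.0 cm.
1/d_i = 1/f − 1/d_o = 1/(-68.00) − 1/(410) = -0.01714, so d_i = -58.33 cm.
m = −d_i/d_o = −(-58.33)/(410) = +0.142.
The image is virtual, upright and reduced, behind the mirror.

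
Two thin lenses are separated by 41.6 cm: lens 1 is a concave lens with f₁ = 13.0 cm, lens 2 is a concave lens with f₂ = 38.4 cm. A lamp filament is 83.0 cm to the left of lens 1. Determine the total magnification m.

m = +0.0570

f₁ = −13.0 cm (diverging).
Lens 1: 1/d_i1 = 1/(-13.0) − 1/(83.0) = -0.08897, so d_i1 = -11.24 cm; m₁ = −d_i1/d_o1 = +0.1354.
d_o2 = 41.6 − (-11.24) = 52.84 cm.
f₂ = −38.4 cm (diverging).
Lens 2: 1/d_i2 = 1/(-38.4) − 1/(52.84) = -0.04497, so d_i2 = -22.24 cm; m₂ = −d_i2/d_o2 = +0.4209.
m = m₁·m₂ = (+0.1354)(+0.4209) = +0.0570.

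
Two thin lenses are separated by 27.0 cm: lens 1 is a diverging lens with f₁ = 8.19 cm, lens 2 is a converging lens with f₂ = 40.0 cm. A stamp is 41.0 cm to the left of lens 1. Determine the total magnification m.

m = +1.08

f₁ = −8.19 cm (diverging).
Lens 1: 1/d_i1 = 1/(-8.19) − 1/(41.0) = -0.1465, so d_i1 = -6.826 cm; m₁ = −d_i1/d_o1 = +0.1665.
d_o2 = 27.0 − (-6.826) = 33.83 cm.
Lens 2: 1/d_i2 = 1/(40.0) − 1/(33.83) = -0.004560, so d_i2 = -219.3 cm; m₂ = −d_i2/d_o2 = +6.483.
m = m₁·m₂ = (+0.1665)(+6.483) = +1.08.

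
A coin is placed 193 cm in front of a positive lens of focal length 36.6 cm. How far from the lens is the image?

Lens equation: 1/s_i = 1/f − 1/s_o = 1/(36.60) − 1/(193) = 0.02732 − 0.005181 = 0.02214, so s_i = 45.2 cm.
The image is real, inverted and reduced, on the far side of the lens.

45.2 cm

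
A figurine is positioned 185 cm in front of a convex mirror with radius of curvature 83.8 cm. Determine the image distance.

34.2 cm

f = R/2 = 83.8/2 = 41.90 cm; for a convex mirror, f = -41.90 cm.
Mirror equation: 1/s_i = 1/f − 1/s_o = 1/(-41.90) − 1/(185) = -0.02387 − 0.005405 = -0.02927, so s_i = -34.2 cm.
The image is virtual, upright and reduced, behind the mirror.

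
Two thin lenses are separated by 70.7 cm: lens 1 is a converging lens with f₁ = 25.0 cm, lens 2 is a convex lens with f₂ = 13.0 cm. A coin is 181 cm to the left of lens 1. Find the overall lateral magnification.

m = +0.0726

Lens 1: 1/d_i1 = 1/(25.0) − 1/(181) = 0.03448, so d_i1 = 29.01 cm; m₁ = −d_i1/d_o1 = -0.1603.
d_o2 = 70.7 − (29.01) = 41.69 cm.
Lens 2: 1/d_i2 = 1/(13.0) − 1/(41.69) = 0.05294, so d_i2 = 18.89 cm; m₂ = −d_i2/d_o2 = -0.4531.
m = m₁·m₂ = (-0.1603)(-0.4531) = +0.0726.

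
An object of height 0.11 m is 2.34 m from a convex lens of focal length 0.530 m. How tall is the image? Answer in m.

1/d_i = 1/f − 1/d_o = 1/(0.5300) − 1/(2.34) = 1.459, so d_i = 0.6852 m.
m = −d_i/d_o = -0.2928.
|h_i| = |m|·h_o = 0.2928 × 0.11 = 0.0322 m. The image is real, inverted and reduced, on the far side of the lens.

0.0322 m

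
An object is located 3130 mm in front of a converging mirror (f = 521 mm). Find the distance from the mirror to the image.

Mirror equation: 1/v = 1/f − 1/u = 1/(521.0) − 1/(3130) = 0.001919 − 0.0003195 = 0.001600, so v = 625 mm.
The image is real, inverted and reduced, in front of the mirror.

625 mm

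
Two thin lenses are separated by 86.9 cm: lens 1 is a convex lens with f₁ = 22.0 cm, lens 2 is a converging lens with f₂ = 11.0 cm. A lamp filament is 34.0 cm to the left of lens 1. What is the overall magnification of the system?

m = +1.49

Lens 1: 1/d_i1 = 1/(22.0) − 1/(34.0) = 0.01604, so d_i1 = 62.33 cm; m₁ = −d_i1/d_o1 = -1.833.
d_o2 = 86.9 − (62.33) = 24.57 cm.
Lens 2: 1/d_i2 = 1/(11.0) − 1/(24.57) = 0.05021, so d_i2 = 19.92 cm; m₂ = −d_i2/d_o2 = -0.8106.
m = m₁·m₂ = (-1.833)(-0.8106) = +1.49.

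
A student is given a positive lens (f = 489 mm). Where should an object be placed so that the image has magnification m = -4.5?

m = −d_i/d_o ⇒ d_i = −m·d_o.
1/f = 1/d_o + 1/d_i = 1/d_o − 1/(m·d_o) = (1 − 1/m)/d_o, so d_o = f(1 − 1/m) = (489.0)(1 − 1/(-4.5)) = 598 mm.

598 mm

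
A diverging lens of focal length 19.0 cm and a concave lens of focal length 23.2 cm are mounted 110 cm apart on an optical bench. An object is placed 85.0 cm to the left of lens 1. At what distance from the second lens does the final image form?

Lens 1 is diverging, so f₁ = −19.0 cm.
Lens 1: 1/d_i1 = 1/f₁ − 1/d_o1 = 1/(-19.0) − 1/(85.0) = -0.06440, so d_i1 = -15.53 cm.
The intermediate image is 15.53 cm to the left of lens 1 (virtual), which is 110 − (-15.53) = 125.5 cm to the left of lens 2, so d_o2 = +125.5 cm.
Lens 2 is diverging, so f₂ = −23.2 cm.
Lens 2: 1/d_i2 = 1/f₂ − 1/d_o2 = 1/(-23.2) − 1/(125.5) = -0.05107, so d_i2 = -19.6 cm.
The final image is virtual, 19.6 cm to the left of lens 2 (overall magnification ≈ 0.028).

19.6 cm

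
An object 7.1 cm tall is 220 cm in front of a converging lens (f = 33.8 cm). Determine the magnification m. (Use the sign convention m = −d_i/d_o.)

1/d_i = 1/f − 1/d_o = 1/(33.80) − 1/(220) = 0.02504, so d_i = 39.94 cm.
m = −d_i/d_o = −(39.94)/(220) = -0.182.
The image is real, inverted and reduced, on the far side of the lens.

m = -0.182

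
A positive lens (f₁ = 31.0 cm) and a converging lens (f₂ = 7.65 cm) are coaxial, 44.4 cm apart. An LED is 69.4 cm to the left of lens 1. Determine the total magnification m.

Lens 1: 1/d_i1 = 1/(31.0) − 1/(69.4) = 0.01785, so d_i1 = 56.03 cm; m₁ = −d_i1/d_o1 = -0.8073.
d_o2 = 44.4 − (56.03) = -11.63 cm (virtual object).
Lens 2: 1/d_i2 = 1/(7.65) − 1/(-11.63) = 0.2167, so d_i2 = 4.615 cm; m₂ = −d_i2/d_o2 = +0.3968.
m = m₁·m₂ = (-0.8073)(+0.3968) = -0.320.

m = -0.320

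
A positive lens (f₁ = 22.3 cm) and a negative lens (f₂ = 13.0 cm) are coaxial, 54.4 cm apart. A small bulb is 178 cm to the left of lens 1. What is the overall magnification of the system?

Lens 1: 1/d_i1 = 1/(22.3) − 1/(178) = 0.03923, so d_i1 = 25.49 cm; m₁ = −d_i1/d_o1 = -0.1432.
d_o2 = 54.4 − (25.49) = 28.91 cm.
f₂ = −13.0 cm (diverging).
Lens 2: 1/d_i2 = 1/(-13.0) − 1/(28.91) = -0.1115, so d_i2 = -8.968 cm; m₂ = −d_i2/d_o2 = +0.3102.
m = m₁·m₂ = (-0.1432)(+0.3102) = -0.0444.

m = -0.0444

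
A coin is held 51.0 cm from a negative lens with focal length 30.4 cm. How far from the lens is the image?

19.0 cm

For a negative lens, f = -30.4 cm.
Thin-lens equation: 1/q = 1/f − 1/p = 1/(-30.40) − 1/(51.0) = -0.03289 − 0.01961 = -0.05250, so q = -19.0 cm.
The image is virtual, upright and reduced, on the same side as the object.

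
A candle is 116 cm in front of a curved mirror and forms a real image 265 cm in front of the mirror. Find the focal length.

f = 80.7 cm (concave)

Real image ⇒ d_i = +265 cm.
1/f = 1/d_o + 1/d_i = 1/(116) + 1/(265) = 0.01239, so f = 80.7 cm.
Since f is positive, the curved mirror is concave.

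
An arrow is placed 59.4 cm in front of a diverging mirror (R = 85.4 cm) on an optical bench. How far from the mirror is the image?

24.8 cm

f = R/2 = 85.4/2 = 42.70 cm; for a diverging mirror, f = -42.70 cm.
Mirror equation: 1/v = 1/f − 1/u = 1/(-42.70) − 1/(59.4) = -0.02342 − 0.01684 = -0.04025, so v = -24.8 cm.
The image is virtual, upright and reduced, behind the mirror.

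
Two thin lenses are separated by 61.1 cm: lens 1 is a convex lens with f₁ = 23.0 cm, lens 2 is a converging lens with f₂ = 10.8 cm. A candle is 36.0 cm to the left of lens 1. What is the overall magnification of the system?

Lens 1: 1/d_i1 = 1/(23.0) − 1/(36.0) = 0.01570, so d_i1 = 63.69 cm; m₁ = −d_i1/d_o1 = -1.769.
d_o2 = 61.1 − (63.69) = -2.590 cm (virtual object).
Lens 2: 1/d_i2 = 1/(10.8) − 1/(-2.590) = 0.4787, so d_i2 = 2.089 cm; m₂ = −d_i2/d_o2 = +0.8066.
m = m₁·m₂ = (-1.769)(+0.8066) = -1.43.

m = -1.43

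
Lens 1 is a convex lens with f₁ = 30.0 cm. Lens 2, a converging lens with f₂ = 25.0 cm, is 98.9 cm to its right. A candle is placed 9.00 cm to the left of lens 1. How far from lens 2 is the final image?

Lens 1: 1/d_i1 = 1/f₁ − 1/d_o1 = 1/(30.0) − 1/(9.00) = -0.07778, so d_i1 = -12.86 cm.
The intermediate image is 12.86 cm to the left of lens 1 (virtual), which is 98.9 − (-12.86) = 111.8 cm to the left of lens 2, so d_o2 = +111.8 cm.
Lens 2: 1/d_i2 = 1/f₂ − 1/d_o2 = 1/(25.0) − 1/(111.8) = 0.03106, so d_i2 = 32.2 cm.
The final image is real, 32.2 cm to the right of lens 2 (overall magnification ≈ -0.41).

32.2 cm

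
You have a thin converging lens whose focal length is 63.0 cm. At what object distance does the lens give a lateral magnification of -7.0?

72.0 cm

m = −d_i/d_o ⇒ d_i = −m·d_o.
1/f = 1/d_o + 1/d_i = 1/d_o − 1/(m·d_o) = (1 − 1/m)/d_o, so d_o = f(1 − 1/m) = (63.00)(1 − 1/(-7.0)) = 72.0 cm.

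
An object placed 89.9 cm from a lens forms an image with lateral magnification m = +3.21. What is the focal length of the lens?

m = −d_i/d_o ⇒ d_i = −m·d_o = −(+3.21)·(89.9) = -288.6 cm.
1/f = 1/d_o + 1/d_i = 1/(89.9) + 1/(-288.6) = 0.007658, so f = 131 cm.
Since f is positive, the lens is converging.

f = 131 cm (converging)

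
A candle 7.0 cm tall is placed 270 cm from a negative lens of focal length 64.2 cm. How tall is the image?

1.34 cm

For a negative lens, f = -64.2 cm.
1/d_i = 1/f − 1/d_o = 1/(-64.20) − 1/(270) = -0.01928, so d_i = -51.87 cm.
m = −d_i/d_o = +0.1921.
|h_i| = |m|·h_o = 0.1921 × 7.0 = 1.34 cm. The image is virtual, upright and reduced, on the same side as the object.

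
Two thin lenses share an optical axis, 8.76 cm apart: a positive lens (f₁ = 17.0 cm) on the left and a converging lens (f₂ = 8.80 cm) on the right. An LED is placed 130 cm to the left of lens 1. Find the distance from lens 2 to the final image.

4.85 cm

Lens 1: 1/d_i1 = 1/f₁ − 1/d_o1 = 1/(17.0) − 1/(130) = 0.05113, so d_i1 = 19.56 cm.
The intermediate image is 19.56 cm to the right of lens 1, which lies 10.80 cm to the right of lens 2 — a virtual object — so d_o2 = −10.80 cm.
Lens 2: 1/d_i2 = 1/f₂ − 1/d_o2 = 1/(8.80) − 1/(-10.80) = 0.2062, so d_i2 = 4.85 cm.
The final image is real, 4.85 cm to the right of lens 2 (overall magnification ≈ -0.068).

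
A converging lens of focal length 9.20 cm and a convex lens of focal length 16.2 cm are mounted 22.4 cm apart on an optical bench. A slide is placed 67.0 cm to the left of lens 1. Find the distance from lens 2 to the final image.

Lens 1: 1/d_i1 = 1/f₁ − 1/d_o1 = 1/(9.20) − 1/(67.0) = 0.09377, so d_i1 = 10.66 cm.
The intermediate image is 10.66 cm to the right of lens 1, which is 22.4 − (10.66) = 11.74 cm to the left of lens 2, so d_o2 = +11.74 cm.
Lens 2: 1/d_i2 = 1/f₂ − 1/d_o2 = 1/(16.2) − 1/(11.74) = -0.02345, so d_i2 = -42.6 cm.
The final image is virtual, 42.6 cm to the left of lens 2 (overall magnification ≈ -0.58).

42.6 cm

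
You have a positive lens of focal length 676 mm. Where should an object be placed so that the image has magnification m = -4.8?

817 mm

m = −d_i/d_o ⇒ d_i = −m·d_o.
1/f = 1/d_o + 1/d_i = 1/d_o − 1/(m·d_o) = (1 − 1/m)/d_o, so d_o = f(1 − 1/m) = (676.0)(1 − 1/(-4.8)) = 817 mm.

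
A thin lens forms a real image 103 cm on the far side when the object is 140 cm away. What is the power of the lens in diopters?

P = +1.69 D

d_i = +103 cm.
1/f = 1/d_o + 1/d_i = 1/(140) + 1/(103) = 0.01685 cm⁻¹.
f = 59.34 cm = 0.5934 m, so P = 1/f = +1.69 D.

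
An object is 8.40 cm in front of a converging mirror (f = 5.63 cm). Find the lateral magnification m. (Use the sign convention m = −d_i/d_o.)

m = -2.03

1/d_i = 1/f − 1/d_o = 1/(5.630) − 1/(8.40) = 0.05857, so d_i = 17.07 cm.
m = −d_i/d_o = −(17.07)/(8.40) = -2.03.
The image is real, inverted and enlarged, in front of the mirror.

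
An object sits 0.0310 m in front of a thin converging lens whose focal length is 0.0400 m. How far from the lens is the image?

Thin-lens equation: 1/s_i = 1/f − 1/s_o = 1/(0.04000) − 1/(0.0310) = 25.00 − 32.26 = -7.258, so s_i = -0.138 m.
The image is virtual, upright and enlarged, on the same side as the object.

0.138 m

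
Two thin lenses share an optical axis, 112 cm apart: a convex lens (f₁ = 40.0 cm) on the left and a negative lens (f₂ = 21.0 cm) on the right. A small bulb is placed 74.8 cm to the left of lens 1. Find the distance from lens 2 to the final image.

Lens 1: 1/d_i1 = 1/f₁ − 1/d_o1 = 1/(40.0) − 1/(74.8) = 0.01163, so d_i1 = 85.98 cm.
The intermediate image is 85.98 cm to the right of lens 1, which is 112 − (85.98) = 26.02 cm to the left of lens 2, so d_o2 = +26.02 cm.
Lens 2 is diverging, so f₂ = −21.0 cm.
Lens 2: 1/d_i2 = 1/f₂ − 1/d_o2 = 1/(-21.0) − 1/(26.02) = -0.08605, so d_i2 = -11.6 cm.
The final image is virtual, 11.6 cm to the left of lens 2 (overall magnification ≈ -0.51).

11.6 cm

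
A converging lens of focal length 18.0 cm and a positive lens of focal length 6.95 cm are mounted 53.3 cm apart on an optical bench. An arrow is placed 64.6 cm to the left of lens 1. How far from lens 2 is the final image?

9.21 cm

Lens 1: 1/d_i1 = 1/f₁ − 1/d_o1 = 1/(18.0) − 1/(64.6) = 0.04008, so d_i1 = 24.95 cm.
The intermediate image is 24.95 cm to the right of lens 1, which is 53.3 − (24.95) = 28.35 cm to the left of lens 2, so d_o2 = +28.35 cm.
Lens 2: 1/d_i2 = 1/f₂ − 1/d_o2 = 1/(6.95) − 1/(28.35) = 0.1086, so d_i2 = 9.21 cm.
The final image is real, 9.21 cm to the right of lens 2 (overall magnification ≈ 0.13).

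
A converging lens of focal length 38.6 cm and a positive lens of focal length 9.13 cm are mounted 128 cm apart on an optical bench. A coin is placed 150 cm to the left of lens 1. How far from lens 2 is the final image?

Lens 1: 1/d_i1 = 1/f₁ − 1/d_o1 = 1/(38.6) − 1/(150) = 0.01924, so d_i1 = 51.97 cm.
The intermediate image is 51.97 cm to the right of lens 1, which is 128 − (51.97) = 76.03 cm to the left of lens 2, so d_o2 = +76.03 cm.
Lens 2: 1/d_i2 = 1/f₂ − 1/d_o2 = 1/(9.13) − 1/(76.03) = 0.09638, so d_i2 = 10.4 cm.
The final image is real, 10.4 cm to the right of lens 2 (overall magnification ≈ 0.047).

10.4 cm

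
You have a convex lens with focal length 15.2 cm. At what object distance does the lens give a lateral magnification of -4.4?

m = −d_i/d_o ⇒ d_i = −m·d_o.
1/f = 1/d_o + 1/d_i = 1/d_o − 1/(m·d_o) = (1 − 1/m)/d_o, so d_o = f(1 − 1/m) = (15.20)(1 − 1/(-4.4)) = 18.7 cm.

18.7 cm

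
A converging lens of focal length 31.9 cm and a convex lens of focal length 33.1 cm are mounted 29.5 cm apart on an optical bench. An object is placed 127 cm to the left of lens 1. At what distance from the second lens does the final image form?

Lens 1: 1/d_i1 = 1/f₁ − 1/d_o1 = 1/(31.9) − 1/(127) = 0.02347, so d_i1 = 42.60 cm.
The intermediate image is 42.60 cm to the right of lens 1, which lies 13.10 cm to the right of lens 2 — a virtual object — so d_o2 = −13.10 cm.
Lens 2: 1/d_i2 = 1/f₂ − 1/d_o2 = 1/(33.1) − 1/(-13.10) = 0.1065, so d_i2 = 9.39 cm.
The final image is real, 9.39 cm to the right of lens 2 (overall magnification ≈ -0.24).

9.39 cm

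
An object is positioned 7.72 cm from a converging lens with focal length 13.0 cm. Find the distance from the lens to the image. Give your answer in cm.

19.0 cm

Lens equation: 1/q = 1/f − 1/p = 1/(13.00) − 1/(7.72) = 0.07692 − 0.1295 = -0.05261, so q = -19.0 cm.
The image is virtual, upright and enlarged, on the same side as the object.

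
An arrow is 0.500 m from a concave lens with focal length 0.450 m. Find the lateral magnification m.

m = +0.474

For a concave lens, f = -0.450 m.
1/d_i = 1/f − 1/d_o = 1/(-0.4500) − 1/(0.500) = -4.222, so d_i = -0.2368 m.
m = −d_i/d_o = −(-0.2368)/(0.500) = +0.474.
The image is virtual, upright and reduced, on the same side as the object.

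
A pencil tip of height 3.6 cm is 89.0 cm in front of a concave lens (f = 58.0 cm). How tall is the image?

For a concave lens, f = -58.0 cm.
1/d_i = 1/f − 1/d_o = 1/(-58.00) − 1/(89.0) = -0.02848, so d_i = -35.12 cm.
m = −d_i/d_o = +0.3946.
|h_i| = |m|·h_o = 0.3946 × 3.6 = 1.42 cm. The image is virtual, upright and reduced, on the same side as the object.

1.42 cm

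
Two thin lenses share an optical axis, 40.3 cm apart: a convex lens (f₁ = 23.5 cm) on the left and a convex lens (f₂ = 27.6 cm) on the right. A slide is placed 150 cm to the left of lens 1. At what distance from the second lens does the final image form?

22.6 cm

Lens 1: 1/d_i1 = 1/f₁ − 1/d_o1 = 1/(23.5) − 1/(150) = 0.03589, so d_i1 = 27.87 cm.
The intermediate image is 27.87 cm to the right of lens 1, which is 40.3 − (27.87) = 12.43 cm to the left of lens 2, so d_o2 = +12.43 cm.
Lens 2: 1/d_i2 = 1/f₂ − 1/d_o2 = 1/(27.6) − 1/(12.43) = -0.04422, so d_i2 = -22.6 cm.
The final image is virtual, 22.6 cm to the left of lens 2 (overall magnification ≈ -0.34).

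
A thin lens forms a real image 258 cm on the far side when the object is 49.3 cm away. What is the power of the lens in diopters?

P = +2.42 D

d_i = +258 cm.
1/f = 1/d_o + 1/d_i = 1/(49.3) + 1/(258) = 0.02416 cm⁻¹.
f = 41.39 cm = 0.4139 m, so P = 1/f = +2.42 D.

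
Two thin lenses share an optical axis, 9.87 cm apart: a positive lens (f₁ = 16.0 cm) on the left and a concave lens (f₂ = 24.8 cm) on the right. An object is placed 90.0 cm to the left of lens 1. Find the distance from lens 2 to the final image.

15.6 cm

Lens 1: 1/d_i1 = 1/f₁ − 1/d_o1 = 1/(16.0) − 1/(90.0) = 0.05139, so d_i1 = 19.46 cm.
The intermediate image is 19.46 cm to the right of lens 1, which lies 9.590 cm to the right of lens 2 — a virtual object — so d_o2 = −9.590 cm.
Lens 2 is diverging, so f₂ = −24.8 cm.
Lens 2: 1/d_i2 = 1/f₂ − 1/d_o2 = 1/(-24.8) − 1/(-9.590) = 0.06395, so d_i2 = 15.6 cm.
The final image is real, 15.6 cm to the right of lens 2 (overall magnification ≈ -0.35).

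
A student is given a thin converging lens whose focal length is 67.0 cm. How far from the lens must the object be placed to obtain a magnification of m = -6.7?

m = −d_i/d_o ⇒ d_i = −m·d_o.
1/f = 1/d_o + 1/d_i = 1/d_o − 1/(m·d_o) = (1 − 1/m)/d_o, so d_o = f(1 − 1/m) = (67.00)(1 − 1/(-6.7)) = 77.0 cm.

77.0 cm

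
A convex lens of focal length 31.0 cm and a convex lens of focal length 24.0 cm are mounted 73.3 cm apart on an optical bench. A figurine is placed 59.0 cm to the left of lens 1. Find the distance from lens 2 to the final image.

Lens 1: 1/d_i1 = 1/f₁ − 1/d_o1 = 1/(31.0) − 1/(59.0) = 0.01531, so d_i1 = 65.32 cm.
The intermediate image is 65.32 cm to the right of lens 1, which is 73.3 − (65.32) = 7.980 cm to the left of lens 2, so d_o2 = +7.980 cm.
Lens 2: 1/d_i2 = 1/f₂ − 1/d_o2 = 1/(24.0) − 1/(7.980) = -0.08365, so d_i2 = -12.0 cm.
The final image is virtual, 12.0 cm to the left of lens 2 (overall magnification ≈ -1.7).

12.0 cm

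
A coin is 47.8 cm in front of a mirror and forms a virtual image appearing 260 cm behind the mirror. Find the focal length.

Virtual image ⇒ d_i = −260 cm.
1/f = 1/d_o + 1/d_i = 1/(47.8) + 1/(-260) = 0.01707, so f = 58.6 cm.
Since f is positive, the mirror is concave.

f = 58.6 cm (concave)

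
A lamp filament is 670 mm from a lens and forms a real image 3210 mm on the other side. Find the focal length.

f = 554 mm (converging)

Real image ⇒ d_i = +3210 mm.
1/f = 1/d_o + 1/d_i = 1/(670) + 1/(3210) = 0.001804, so f = 554 mm.
Since f is positive, the lens is converging.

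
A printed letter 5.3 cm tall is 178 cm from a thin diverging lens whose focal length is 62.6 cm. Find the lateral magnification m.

For a diverging lens, f = -62.6 cm.
1/d_i = 1/f − 1/d_o = 1/(-62.60) − 1/(178) = -0.02159, so d_i = -46.31 cm.
m = −d_i/d_o = −(-46.31)/(178) = +0.260.
The image is virtual, upright and reduced, on the same side as the object.

m = +0.260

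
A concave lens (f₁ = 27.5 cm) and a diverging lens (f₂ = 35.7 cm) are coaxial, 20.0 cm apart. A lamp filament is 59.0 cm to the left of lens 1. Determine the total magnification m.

m = +0.152

f₁ = −27.5 cm (diverging).
Lens 1: 1/d_i1 = 1/(-27.5) − 1/(59.0) = -0.05331, so d_i1 = -18.76 cm; m₁ = −d_i1/d_o1 = +0.3180.
d_o2 = 20.0 − (-18.76) = 38.76 cm.
f₂ = −35.7 cm (diverging).
Lens 2: 1/d_i2 = 1/(-35.7) − 1/(38.76) = -0.05381, so d_i2 = -18.58 cm; m₂ = −d_i2/d_o2 = +0.4795.
m = m₁·m₂ = (+0.3180)(+0.4795) = +0.152.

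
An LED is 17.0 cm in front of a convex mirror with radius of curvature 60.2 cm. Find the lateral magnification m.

f = R/2 = 60.2/2 = 30.10 cm; for a convex mirror, f = -30.10 cm.
1/d_i = 1/f − 1/d_o = 1/(-30.10) − 1/(17.0) = -0.09205, so d_i = -10.86 cm.
m = −d_i/d_o = −(-10.86)/(17.0) = +0.639.
The image is virtual, upright and reduced, behind the mirror.

m = +0.639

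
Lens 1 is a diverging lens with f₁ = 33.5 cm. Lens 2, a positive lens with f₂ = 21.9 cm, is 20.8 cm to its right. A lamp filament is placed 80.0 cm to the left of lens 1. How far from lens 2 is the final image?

Lens 1 is diverging, so f₁ = −33.5 cm.
Lens 1: 1/d_i1 = 1/f₁ − 1/d_o1 = 1/(-33.5) − 1/(80.0) = -0.04235, so d_i1 = -23.61 cm.
The intermediate image is 23.61 cm to the left of lens 1 (virtual), which is 20.8 − (-23.61) = 44.41 cm to the left of lens 2, so d_o2 = +44.41 cm.
Lens 2: 1/d_i2 = 1/f₂ − 1/d_o2 = 1/(21.9) − 1/(44.41) = 0.02314, so d_i2 = 43.2 cm.
The final image is real, 43.2 cm to the right of lens 2 (overall magnification ≈ -0.29).

43.2 cm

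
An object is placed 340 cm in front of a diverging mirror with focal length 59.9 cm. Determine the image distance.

50.9 cm

For a diverging mirror, f = -59.9 cm.
Mirror equation: 1/q = 1/f − 1/p = 1/(-59.90) − 1/(340) = -0.01669 − 0.002941 = -0.01964, so q = -50.9 cm.
The image is virtual, upright and reduced, behind the mirror.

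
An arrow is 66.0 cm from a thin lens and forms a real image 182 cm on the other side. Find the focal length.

Real image ⇒ d_i = +182 cm.
1/f = 1/d_o + 1/d_i = 1/(66.0) + 1/(182) = 0.02065, so f = 48.4 cm.
Since f is positive, the thin lens is converging.

f = 48.4 cm (converging)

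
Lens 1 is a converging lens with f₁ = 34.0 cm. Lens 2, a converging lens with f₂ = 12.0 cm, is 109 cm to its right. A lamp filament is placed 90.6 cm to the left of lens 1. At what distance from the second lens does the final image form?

15.4 cm

Lens 1: 1/d_i1 = 1/f₁ − 1/d_o1 = 1/(34.0) − 1/(90.6) = 0.01837, so d_i1 = 54.42 cm.
The intermediate image is 54.42 cm to the right of lens 1, which is 109 − (54.42) = 54.58 cm to the left of lens 2, so d_o2 = +54.58 cm.
Lens 2: 1/d_i2 = 1/f₂ − 1/d_o2 = 1/(12.0) − 1/(54.58) = 0.06501, so d_i2 = 15.4 cm.
The final image is real, 15.4 cm to the right of lens 2 (overall magnification ≈ 0.17).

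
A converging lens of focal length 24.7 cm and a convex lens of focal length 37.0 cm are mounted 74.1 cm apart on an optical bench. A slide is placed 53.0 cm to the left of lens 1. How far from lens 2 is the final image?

Lens 1: 1/d_i1 = 1/f₁ − 1/d_o1 = 1/(24.7) − 1/(53.0) = 0.02162, so d_i1 = 46.26 cm.
The intermediate image is 46.26 cm to the right of lens 1, which is 74.1 − (46.26) = 27.84 cm to the left of lens 2, so d_o2 = +27.84 cm.
Lens 2: 1/d_i2 = 1/f₂ − 1/d_o2 = 1/(37.0) − 1/(27.84) = -0.008893, so d_i2 = -112 cm.
The final image is virtual, 112 cm to the left of lens 2 (overall magnification ≈ -3.5).

112 cm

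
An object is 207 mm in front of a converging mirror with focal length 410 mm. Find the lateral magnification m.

m = +2.02

1/d_i = 1/f − 1/d_o = 1/(410.0) − 1/(207) = -0.002392, so d_i = -418.1 mm.
m = −d_i/d_o = −(-418.1)/(207) = +2.02.
The image is virtual, upright and enlarged, behind the mirror.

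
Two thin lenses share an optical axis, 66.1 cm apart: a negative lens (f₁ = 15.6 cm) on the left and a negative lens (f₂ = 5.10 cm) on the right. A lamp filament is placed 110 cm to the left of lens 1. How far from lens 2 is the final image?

4.79 cm

Lens 1 is diverging, so f₁ = −15.6 cm.
Lens 1: 1/d_i1 = 1/f₁ − 1/d_o1 = 1/(-15.6) − 1/(110) = -0.07319, so d_i1 = -13.66 cm.
The intermediate image is 13.66 cm to the left of lens 1 (virtual), which is 66.1 − (-13.66) = 79.76 cm to the left of lens 2, so d_o2 = +79.76 cm.
Lens 2 is diverging, so f₂ = −5.10 cm.
Lens 2: 1/d_i2 = 1/f₂ − 1/d_o2 = 1/(-5.10) − 1/(79.76) = -0.2086, so d_i2 = -4.79 cm.
The final image is virtual, 4.79 cm to the left of lens 2 (overall magnification ≈ 0.0075).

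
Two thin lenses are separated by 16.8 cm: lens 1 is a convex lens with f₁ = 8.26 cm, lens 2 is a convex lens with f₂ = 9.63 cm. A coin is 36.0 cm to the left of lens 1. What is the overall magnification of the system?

m = -0.808

Lens 1: 1/d_i1 = 1/(8.26) − 1/(36.0) = 0.09329, so d_i1 = 10.72 cm; m₁ = −d_i1/d_o1 = -0.2978.
d_o2 = 16.8 − (10.72) = 6.080 cm.
Lens 2: 1/d_i2 = 1/(9.63) − 1/(6.080) = -0.06063, so d_i2 = -16.49 cm; m₂ = −d_i2/d_o2 = +2.713.
m = m₁·m₂ = (-0.2978)(+2.713) = -0.808.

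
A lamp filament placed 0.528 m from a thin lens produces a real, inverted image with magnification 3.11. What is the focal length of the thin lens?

f = 0.400 m (converging)

m = −d_i/d_o ⇒ d_i = −m·d_o = −(-3.11)·(0.528) = 1.642 m.
1/f = 1/d_o + 1/d_i = 1/(0.528) + 1/(1.642) = 2.503, so f = 0.400 m.
Since f is positive, the thin lens is converging.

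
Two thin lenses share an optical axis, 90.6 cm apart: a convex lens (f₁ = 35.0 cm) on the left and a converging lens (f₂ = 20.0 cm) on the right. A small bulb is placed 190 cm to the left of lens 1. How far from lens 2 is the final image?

Lens 1: 1/d_i1 = 1/f₁ − 1/d_o1 = 1/(35.0) − 1/(190) = 0.02331, so d_i1 = 42.90 cm.
The intermediate image is 42.90 cm to the right of lens 1, which is 90.6 − (42.90) = 47.70 cm to the left of lens 2, so d_o2 = +47.70 cm.
Lens 2: 1/d_i2 = 1/f₂ − 1/d_o2 = 1/(20.0) − 1/(47.70) = 0.02904, so d_i2 = 34.4 cm.
The final image is real, 34.4 cm to the right of lens 2 (overall magnification ≈ 0.16).

34.4 cm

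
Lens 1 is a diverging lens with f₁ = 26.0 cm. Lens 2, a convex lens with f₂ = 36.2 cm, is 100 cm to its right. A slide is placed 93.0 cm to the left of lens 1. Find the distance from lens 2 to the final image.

51.8 cm

Lens 1 is diverging, so f₁ = −26.0 cm.
Lens 1: 1/d_i1 = 1/f₁ − 1/d_o1 = 1/(-26.0) − 1/(93.0) = -0.04921, so d_i1 = -20.32 cm.
The intermediate image is 20.32 cm to the left of lens 1 (virtual), which is 100 − (-20.32) = 120.3 cm to the left of lens 2, so d_o2 = +120.3 cm.
Lens 2: 1/d_i2 = 1/f₂ − 1/d_o2 = 1/(36.2) − 1/(120.3) = 0.01931, so d_i2 = 51.8 cm.
The final image is real, 51.8 cm to the right of lens 2 (overall magnification ≈ -0.094).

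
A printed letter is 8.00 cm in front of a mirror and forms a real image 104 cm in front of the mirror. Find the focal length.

Real image ⇒ d_i = +104 cm.
1/f = 1/d_o + 1/d_i = 1/(8.00) + 1/(104) = 0.1346, so f = 7.43 cm.
Since f is positive, the mirror is concave.

f = 7.43 cm (concave)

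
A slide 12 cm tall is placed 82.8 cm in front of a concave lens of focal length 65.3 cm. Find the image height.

5.29 cm

For a concave lens, f = -65.3 cm.
1/d_i = 1/f − 1/d_o = 1/(-65.30) − 1/(82.8) = -0.02739, so d_i = -36.51 cm.
m = −d_i/d_o = +0.4409.
|h_i| = |m|·h_o = 0.4409 × 12 = 5.29 cm. The image is virtual, upright and reduced, on the same side as the object.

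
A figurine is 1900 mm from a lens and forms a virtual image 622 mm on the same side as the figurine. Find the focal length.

Virtual image ⇒ d_i = −622 mm.
1/f = 1/d_o + 1/d_i = 1/(1900) + 1/(-622) = -0.001081, so f = -925 mm.
Since f is negative, the lens is diverging.

f = -925 mm (diverging)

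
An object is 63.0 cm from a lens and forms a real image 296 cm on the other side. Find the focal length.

f = 51.9 cm (converging)

Real image ⇒ d_i = +296 cm.
1/f = 1/d_o + 1/d_i = 1/(63.0) + 1/(296) = 0.01925, so f = 51.9 cm.
Since f is positive, the lens is converging.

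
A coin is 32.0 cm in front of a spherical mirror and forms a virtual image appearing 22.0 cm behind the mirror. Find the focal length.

f = -70.4 cm (convex)

Virtual image ⇒ d_i = −22.0 cm.
1/f = 1/d_o + 1/d_i = 1/(32.0) + 1/(-22.0) = -0.01420, so f = -70.4 cm.
Since f is negative, the spherical mirror is convex.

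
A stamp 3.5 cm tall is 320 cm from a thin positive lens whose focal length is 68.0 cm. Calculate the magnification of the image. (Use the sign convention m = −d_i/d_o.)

1/d_i = 1/f − 1/d_o = 1/(68.00) − 1/(320) = 0.01158, so d_i = 86.35 cm.
m = −d_i/d_o = −(86.35)/(320) = -0.270.
The image is real, inverted and reduced, on the far side of the lens.

m = -0.270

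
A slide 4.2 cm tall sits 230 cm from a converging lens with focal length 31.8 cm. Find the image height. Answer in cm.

0.674 cm

1/d_i = 1/f − 1/d_o = 1/(31.80) − 1/(230) = 0.02710, so d_i = 36.90 cm.
m = −d_i/d_o = -0.1604.
|h_i| = |m|·h_o = 0.1604 × 4.2 = 0.674 cm. The image is real, inverted and reduced, on the far side of the lens.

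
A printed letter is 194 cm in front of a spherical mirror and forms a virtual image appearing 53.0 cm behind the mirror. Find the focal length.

Virtual image ⇒ d_i = −53.0 cm.
1/f = 1/d_o + 1/d_i = 1/(194) + 1/(-53.0) = -0.01371, so f = -72.9 cm.
Since f is negative, the spherical mirror is convex.

f = -72.9 cm (convex)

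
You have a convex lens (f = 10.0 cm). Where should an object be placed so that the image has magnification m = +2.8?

6.43 cm

m = −d_i/d_o ⇒ d_i = −m·d_o.
1/f = 1/d_o + 1/d_i = 1/d_o − 1/(m·d_o) = (1 − 1/m)/d_o, so d_o = f(1 − 1/m) = (10.00)(1 − 1/(+2.8)) = 6.43 cm.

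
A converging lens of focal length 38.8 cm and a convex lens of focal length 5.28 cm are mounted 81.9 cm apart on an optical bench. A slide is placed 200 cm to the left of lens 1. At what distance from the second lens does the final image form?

6.26 cm

Lens 1: 1/d_i1 = 1/f₁ − 1/d_o1 = 1/(38.8) − 1/(200) = 0.02077, so d_i1 = 48.14 cm.
The intermediate image is 48.14 cm to the right of lens 1, which is 81.9 − (48.14) = 33.76 cm to the left of lens 2, so d_o2 = +33.76 cm.
Lens 2: 1/d_i2 = 1/f₂ − 1/d_o2 = 1/(5.28) − 1/(33.76) = 0.1598, so d_i2 = 6.26 cm.
The final image is real, 6.26 cm to the right of lens 2 (overall magnification ≈ 0.045).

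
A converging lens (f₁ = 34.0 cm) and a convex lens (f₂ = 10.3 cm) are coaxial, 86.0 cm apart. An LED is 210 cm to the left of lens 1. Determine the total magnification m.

Lens 1: 1/d_i1 = 1/(34.0) − 1/(210) = 0.02465, so d_i1 = 40.57 cm; m₁ = −d_i1/d_o1 = -0.1932.
d_o2 = 86.0 − (40.57) = 45.43 cm.
Lens 2: 1/d_i2 = 1/(10.3) − 1/(45.43) = 0.07508, so d_i2 = 13.32 cm; m₂ = −d_i2/d_o2 = -0.2932.
m = m₁·m₂ = (-0.1932)(-0.2932) = +0.0566.

m = +0.0566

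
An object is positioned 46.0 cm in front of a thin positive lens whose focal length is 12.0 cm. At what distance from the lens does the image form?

16.2 cm

Lens equation: 1/q = 1/f − 1/p = 1/(12.00) − 1/(46.0) = 0.08333 − 0.02174 = 0.06159, so q = 16.2 cm.
The image is real, inverted and reduced, on the far side of the lens.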